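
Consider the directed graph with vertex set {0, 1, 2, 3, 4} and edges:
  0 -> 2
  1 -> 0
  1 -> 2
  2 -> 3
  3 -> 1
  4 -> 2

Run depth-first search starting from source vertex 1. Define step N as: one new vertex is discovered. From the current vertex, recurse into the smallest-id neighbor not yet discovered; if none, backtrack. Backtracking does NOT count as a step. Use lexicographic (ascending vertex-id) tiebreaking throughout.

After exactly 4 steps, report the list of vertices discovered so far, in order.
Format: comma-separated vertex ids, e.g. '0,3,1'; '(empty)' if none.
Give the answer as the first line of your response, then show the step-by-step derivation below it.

1,0,2,3

step 1: discover 1; path=1; order=1
step 2: discover 0; path=1>0; order=1,0
step 3: discover 2; path=1>0>2; order=1,0,2
step 4: discover 3; path=1>0>2>3; order=1,0,2,3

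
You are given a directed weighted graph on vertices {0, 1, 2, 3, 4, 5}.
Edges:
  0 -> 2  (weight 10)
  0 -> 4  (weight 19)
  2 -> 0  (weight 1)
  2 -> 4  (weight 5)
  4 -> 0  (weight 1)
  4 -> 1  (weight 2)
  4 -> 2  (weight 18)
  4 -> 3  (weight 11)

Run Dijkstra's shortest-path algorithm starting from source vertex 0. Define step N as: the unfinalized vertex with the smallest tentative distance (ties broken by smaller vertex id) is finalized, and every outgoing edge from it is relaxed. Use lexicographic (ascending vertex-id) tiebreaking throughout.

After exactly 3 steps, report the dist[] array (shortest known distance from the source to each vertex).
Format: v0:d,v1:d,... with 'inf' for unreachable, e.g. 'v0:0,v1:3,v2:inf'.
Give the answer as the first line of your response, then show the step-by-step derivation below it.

v0:0,v1:17,v2:10,v3:26,v4:15,v5:inf

step 1: dist = v0:0,v1:inf,v2:10,v3:inf,v4:19,v5:inf
step 2: dist = v0:0,v1:inf,v2:10,v3:inf,v4:15,v5:inf
step 3: dist = v0:0,v1:17,v2:10,v3:26,v4:15,v5:inf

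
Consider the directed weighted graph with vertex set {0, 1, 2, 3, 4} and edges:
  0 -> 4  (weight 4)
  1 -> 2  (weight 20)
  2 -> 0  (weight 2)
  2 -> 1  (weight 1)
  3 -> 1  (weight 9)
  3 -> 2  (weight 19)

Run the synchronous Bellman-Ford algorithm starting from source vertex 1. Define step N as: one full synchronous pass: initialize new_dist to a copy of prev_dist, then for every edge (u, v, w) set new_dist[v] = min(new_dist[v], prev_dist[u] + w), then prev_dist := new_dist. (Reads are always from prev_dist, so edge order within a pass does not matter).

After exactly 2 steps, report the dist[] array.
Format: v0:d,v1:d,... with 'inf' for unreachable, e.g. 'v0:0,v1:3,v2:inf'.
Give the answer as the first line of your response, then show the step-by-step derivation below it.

v0:22,v1:0,v2:20,v3:inf,v4:inf

step 1: dist = v0:inf,v1:0,v2:20,v3:inf,v4:inf
step 2: dist = v0:22,v1:0,v2:20,v3:inf,v4:inf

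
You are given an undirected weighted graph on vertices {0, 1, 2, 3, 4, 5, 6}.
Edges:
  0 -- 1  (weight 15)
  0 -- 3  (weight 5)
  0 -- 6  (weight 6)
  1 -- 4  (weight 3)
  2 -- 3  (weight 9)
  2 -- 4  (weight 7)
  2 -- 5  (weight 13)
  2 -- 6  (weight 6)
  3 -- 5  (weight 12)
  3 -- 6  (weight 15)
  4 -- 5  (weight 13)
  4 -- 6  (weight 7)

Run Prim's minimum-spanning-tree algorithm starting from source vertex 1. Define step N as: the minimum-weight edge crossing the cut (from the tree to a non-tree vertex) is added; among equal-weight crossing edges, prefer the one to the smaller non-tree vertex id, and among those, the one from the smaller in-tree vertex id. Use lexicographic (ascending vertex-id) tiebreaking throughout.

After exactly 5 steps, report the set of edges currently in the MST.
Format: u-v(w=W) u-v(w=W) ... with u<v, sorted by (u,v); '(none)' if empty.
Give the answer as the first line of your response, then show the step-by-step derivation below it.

0-3(w=5) 0-6(w=6) 1-4(w=3) 2-4(w=7) 2-6(w=6)

step 1: add edge 1-4 (w=3); MST = {1-4(w=3)}
step 2: add edge 2-4 (w=7); MST = {1-4(w=3) 2-4(w=7)}
step 3: add edge 2-6 (w=6); MST = {1-4(w=3) 2-4(w=7) 2-6(w=6)}
step 4: add edge 0-6 (w=6); MST = {0-6(w=6) 1-4(w=3) 2-4(w=7) 2-6(w=6)}
step 5: add edge 0-3 (w=5); MST = {0-3(w=5) 0-6(w=6) 1-4(w=3) 2-4(w=7) 2-6(w=6)}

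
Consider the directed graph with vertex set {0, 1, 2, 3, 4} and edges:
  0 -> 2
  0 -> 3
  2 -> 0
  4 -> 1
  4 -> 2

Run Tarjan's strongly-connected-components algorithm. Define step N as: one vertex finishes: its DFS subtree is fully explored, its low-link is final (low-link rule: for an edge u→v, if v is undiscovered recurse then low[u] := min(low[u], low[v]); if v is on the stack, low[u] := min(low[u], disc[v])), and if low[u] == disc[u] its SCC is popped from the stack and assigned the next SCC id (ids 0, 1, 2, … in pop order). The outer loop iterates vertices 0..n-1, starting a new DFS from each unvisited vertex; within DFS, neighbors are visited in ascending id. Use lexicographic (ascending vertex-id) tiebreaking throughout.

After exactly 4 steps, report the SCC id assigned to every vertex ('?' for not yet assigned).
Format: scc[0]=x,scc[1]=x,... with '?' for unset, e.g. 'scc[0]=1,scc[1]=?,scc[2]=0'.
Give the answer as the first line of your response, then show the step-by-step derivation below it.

scc[0]=1,scc[1]=2,scc[2]=1,scc[3]=0,scc[4]=?

step 1: low=(low[0]=0,low[1]=?,low[2]=0,low[3]=?,low[4]=?); scc=(scc[0]=?,scc[1]=?,scc[2]=?,scc[3]=?,scc[4]=?)
step 2: low=(low[0]=0,low[1]=?,low[2]=0,low[3]=2,low[4]=?); scc=(scc[0]=?,scc[1]=?,scc[2]=?,scc[3]=0,scc[4]=?)
step 3: low=(low[0]=0,low[1]=?,low[2]=0,low[3]=2,low[4]=?); scc=(scc[0]=1,scc[1]=?,scc[2]=1,scc[3]=0,scc[4]=?)
step 4: low=(low[0]=0,low[1]=3,low[2]=0,low[3]=2,low[4]=?); scc=(scc[0]=1,scc[1]=2,scc[2]=1,scc[3]=0,scc[4]=?)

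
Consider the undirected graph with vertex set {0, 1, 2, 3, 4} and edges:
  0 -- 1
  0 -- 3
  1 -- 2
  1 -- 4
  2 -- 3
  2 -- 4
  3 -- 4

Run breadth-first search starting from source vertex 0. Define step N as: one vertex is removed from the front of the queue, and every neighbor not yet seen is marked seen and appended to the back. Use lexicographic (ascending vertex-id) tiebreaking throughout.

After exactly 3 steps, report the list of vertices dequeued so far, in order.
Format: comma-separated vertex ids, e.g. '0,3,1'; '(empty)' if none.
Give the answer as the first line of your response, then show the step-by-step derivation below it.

0,1,3

step 1: dequeue 0; queue=[1,3]; order=0
step 2: dequeue 1; queue=[3,2,4]; order=0,1
step 3: dequeue 3; queue=[2,4]; order=0,1,3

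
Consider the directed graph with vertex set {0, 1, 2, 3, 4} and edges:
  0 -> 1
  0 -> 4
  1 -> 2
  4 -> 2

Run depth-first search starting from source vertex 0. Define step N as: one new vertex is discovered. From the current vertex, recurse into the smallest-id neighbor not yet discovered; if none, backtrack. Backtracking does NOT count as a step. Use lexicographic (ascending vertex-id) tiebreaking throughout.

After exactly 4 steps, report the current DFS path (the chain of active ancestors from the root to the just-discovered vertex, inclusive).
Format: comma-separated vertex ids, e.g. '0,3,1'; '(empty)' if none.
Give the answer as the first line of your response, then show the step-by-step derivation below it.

0,4

step 1: discover 0; path=0; order=0
step 2: discover 1; path=0>1; order=0,1
step 3: discover 2; path=0>1>2; order=0,1,2
step 4: discover 4; path=0>4; order=0,1,2,4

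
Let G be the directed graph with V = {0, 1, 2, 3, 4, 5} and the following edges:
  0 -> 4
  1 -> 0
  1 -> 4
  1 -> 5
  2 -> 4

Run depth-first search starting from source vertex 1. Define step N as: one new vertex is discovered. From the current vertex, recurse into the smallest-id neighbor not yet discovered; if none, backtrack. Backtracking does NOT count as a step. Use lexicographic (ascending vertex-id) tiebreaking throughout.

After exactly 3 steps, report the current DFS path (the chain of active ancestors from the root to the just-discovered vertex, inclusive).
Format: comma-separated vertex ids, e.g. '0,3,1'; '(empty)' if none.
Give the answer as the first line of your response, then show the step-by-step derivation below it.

1,0,4

step 1: discover 1; path=1; order=1
step 2: discover 0; path=1>0; order=1,0
step 3: discover 4; path=1>0>4; order=1,0,4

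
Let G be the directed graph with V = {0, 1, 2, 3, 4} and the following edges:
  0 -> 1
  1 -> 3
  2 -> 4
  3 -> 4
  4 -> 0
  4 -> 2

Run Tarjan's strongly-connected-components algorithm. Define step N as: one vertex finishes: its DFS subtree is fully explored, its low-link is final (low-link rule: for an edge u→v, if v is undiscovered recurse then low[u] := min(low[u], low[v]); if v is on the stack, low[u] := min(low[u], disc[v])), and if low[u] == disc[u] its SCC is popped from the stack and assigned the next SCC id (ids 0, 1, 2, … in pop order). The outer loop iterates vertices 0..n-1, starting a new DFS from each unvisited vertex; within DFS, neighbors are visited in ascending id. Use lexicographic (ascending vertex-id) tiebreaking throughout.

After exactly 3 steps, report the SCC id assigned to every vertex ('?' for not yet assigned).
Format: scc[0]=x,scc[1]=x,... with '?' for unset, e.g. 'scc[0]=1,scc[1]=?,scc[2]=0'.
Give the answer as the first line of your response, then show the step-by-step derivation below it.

scc[0]=?,scc[1]=?,scc[2]=?,scc[3]=?,scc[4]=?

step 1: low=(low[0]=0,low[1]=1,low[2]=3,low[3]=2,low[4]=0); scc=(scc[0]=?,scc[1]=?,scc[2]=?,scc[3]=?,scc[4]=?)
step 2: low=(low[0]=0,low[1]=1,low[2]=3,low[3]=2,low[4]=0); scc=(scc[0]=?,scc[1]=?,scc[2]=?,scc[3]=?,scc[4]=?)
step 3: low=(low[0]=0,low[1]=1,low[2]=3,low[3]=0,low[4]=0); scc=(scc[0]=?,scc[1]=?,scc[2]=?,scc[3]=?,scc[4]=?)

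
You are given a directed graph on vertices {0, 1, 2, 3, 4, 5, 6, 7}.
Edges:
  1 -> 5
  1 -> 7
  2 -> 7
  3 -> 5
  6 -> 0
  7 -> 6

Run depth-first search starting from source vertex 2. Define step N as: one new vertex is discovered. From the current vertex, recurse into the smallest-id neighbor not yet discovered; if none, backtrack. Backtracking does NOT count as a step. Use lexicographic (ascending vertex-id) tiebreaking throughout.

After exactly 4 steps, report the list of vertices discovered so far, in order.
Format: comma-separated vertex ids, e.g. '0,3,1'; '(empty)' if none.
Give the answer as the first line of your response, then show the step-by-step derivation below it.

2,7,6,0

step 1: discover 2; path=2; order=2
step 2: discover 7; path=2>7; order=2,7
step 3: discover 6; path=2>7>6; order=2,7,6
step 4: discover 0; path=2>7>6>0; order=2,7,6,0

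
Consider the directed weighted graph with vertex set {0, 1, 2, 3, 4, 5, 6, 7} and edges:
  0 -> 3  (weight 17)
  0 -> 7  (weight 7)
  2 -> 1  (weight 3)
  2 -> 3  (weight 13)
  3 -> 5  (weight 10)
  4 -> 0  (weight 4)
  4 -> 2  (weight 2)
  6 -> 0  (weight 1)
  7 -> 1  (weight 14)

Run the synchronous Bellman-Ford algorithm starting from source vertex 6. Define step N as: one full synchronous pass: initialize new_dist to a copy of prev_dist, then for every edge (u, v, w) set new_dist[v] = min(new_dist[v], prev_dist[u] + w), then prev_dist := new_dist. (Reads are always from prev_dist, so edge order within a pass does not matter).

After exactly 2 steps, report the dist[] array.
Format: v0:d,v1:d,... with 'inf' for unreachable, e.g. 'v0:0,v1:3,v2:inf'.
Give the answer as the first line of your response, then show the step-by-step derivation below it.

v0:1,v1:inf,v2:inf,v3:18,v4:inf,v5:inf,v6:0,v7:8

step 1: dist = v0:1,v1:inf,v2:inf,v3:inf,v4:inf,v5:inf,v6:0,v7:inf
step 2: dist = v0:1,v1:inf,v2:inf,v3:18,v4:inf,v5:inf,v6:0,v7:8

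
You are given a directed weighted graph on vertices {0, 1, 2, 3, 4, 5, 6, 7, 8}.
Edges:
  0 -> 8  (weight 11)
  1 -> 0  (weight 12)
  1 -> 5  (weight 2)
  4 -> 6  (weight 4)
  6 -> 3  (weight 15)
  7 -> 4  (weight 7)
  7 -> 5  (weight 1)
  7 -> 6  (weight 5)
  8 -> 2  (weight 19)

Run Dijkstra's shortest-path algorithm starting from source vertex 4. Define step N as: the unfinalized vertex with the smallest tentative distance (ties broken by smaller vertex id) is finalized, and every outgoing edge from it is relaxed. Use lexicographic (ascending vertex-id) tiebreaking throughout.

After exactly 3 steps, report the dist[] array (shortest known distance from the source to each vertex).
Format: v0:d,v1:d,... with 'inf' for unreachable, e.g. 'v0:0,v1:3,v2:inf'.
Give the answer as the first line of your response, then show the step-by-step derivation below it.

v0:inf,v1:inf,v2:inf,v3:19,v4:0,v5:inf,v6:4,v7:inf,v8:inf

step 1: dist = v0:inf,v1:inf,v2:inf,v3:inf,v4:0,v5:inf,v6:4,v7:inf,v8:inf
step 2: dist = v0:inf,v1:inf,v2:inf,v3:19,v4:0,v5:inf,v6:4,v7:inf,v8:inf
step 3: dist = v0:inf,v1:inf,v2:inf,v3:19,v4:0,v5:inf,v6:4,v7:inf,v8:inf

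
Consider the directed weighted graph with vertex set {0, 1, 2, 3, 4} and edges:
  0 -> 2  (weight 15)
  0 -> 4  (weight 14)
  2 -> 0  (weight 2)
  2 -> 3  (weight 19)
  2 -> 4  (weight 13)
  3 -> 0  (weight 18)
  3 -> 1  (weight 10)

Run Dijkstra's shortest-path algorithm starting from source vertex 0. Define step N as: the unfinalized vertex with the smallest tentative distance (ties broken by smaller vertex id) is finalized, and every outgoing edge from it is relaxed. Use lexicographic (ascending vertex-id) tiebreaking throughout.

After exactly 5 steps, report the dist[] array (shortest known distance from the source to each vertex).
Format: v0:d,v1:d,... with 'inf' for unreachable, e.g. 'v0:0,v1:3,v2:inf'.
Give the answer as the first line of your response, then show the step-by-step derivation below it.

v0:0,v1:44,v2:15,v3:34,v4:14

step 1: dist = v0:0,v1:inf,v2:15,v3:inf,v4:14
step 2: dist = v0:0,v1:inf,v2:15,v3:inf,v4:14
step 3: dist = v0:0,v1:inf,v2:15,v3:34,v4:14
step 4: dist = v0:0,v1:44,v2:15,v3:34,v4:14
step 5: dist = v0:0,v1:44,v2:15,v3:34,v4:14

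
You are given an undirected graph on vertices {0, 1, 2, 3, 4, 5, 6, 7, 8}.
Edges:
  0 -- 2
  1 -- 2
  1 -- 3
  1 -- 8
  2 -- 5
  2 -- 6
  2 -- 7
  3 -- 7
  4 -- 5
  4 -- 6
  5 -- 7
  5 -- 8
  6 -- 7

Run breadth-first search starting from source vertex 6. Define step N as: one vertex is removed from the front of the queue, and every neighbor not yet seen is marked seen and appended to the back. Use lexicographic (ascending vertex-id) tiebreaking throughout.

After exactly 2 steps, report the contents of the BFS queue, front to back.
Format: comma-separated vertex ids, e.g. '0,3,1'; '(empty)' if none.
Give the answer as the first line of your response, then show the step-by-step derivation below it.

4,7,0,1,5

step 1: dequeue 6; queue=[2,4,7]; order=6
step 2: dequeue 2; queue=[4,7,0,1,5]; order=6,2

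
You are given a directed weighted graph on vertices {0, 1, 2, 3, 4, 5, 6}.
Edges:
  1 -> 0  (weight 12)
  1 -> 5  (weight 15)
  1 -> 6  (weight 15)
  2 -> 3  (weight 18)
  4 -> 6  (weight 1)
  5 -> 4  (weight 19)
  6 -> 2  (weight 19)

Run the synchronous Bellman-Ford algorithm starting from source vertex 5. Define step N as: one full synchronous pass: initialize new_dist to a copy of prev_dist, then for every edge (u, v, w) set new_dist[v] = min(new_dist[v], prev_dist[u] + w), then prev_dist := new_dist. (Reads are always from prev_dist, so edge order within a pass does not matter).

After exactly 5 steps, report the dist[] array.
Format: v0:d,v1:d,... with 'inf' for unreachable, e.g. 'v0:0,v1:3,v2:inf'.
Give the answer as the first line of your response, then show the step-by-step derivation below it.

v0:inf,v1:inf,v2:39,v3:57,v4:19,v5:0,v6:20

step 1: dist = v0:inf,v1:inf,v2:inf,v3:inf,v4:19,v5:0,v6:inf
step 2: dist = v0:inf,v1:inf,v2:inf,v3:inf,v4:19,v5:0,v6:20
step 3: dist = v0:inf,v1:inf,v2:39,v3:inf,v4:19,v5:0,v6:20
step 4: dist = v0:inf,v1:inf,v2:39,v3:57,v4:19,v5:0,v6:20
step 5: dist = v0:inf,v1:inf,v2:39,v3:57,v4:19,v5:0,v6:20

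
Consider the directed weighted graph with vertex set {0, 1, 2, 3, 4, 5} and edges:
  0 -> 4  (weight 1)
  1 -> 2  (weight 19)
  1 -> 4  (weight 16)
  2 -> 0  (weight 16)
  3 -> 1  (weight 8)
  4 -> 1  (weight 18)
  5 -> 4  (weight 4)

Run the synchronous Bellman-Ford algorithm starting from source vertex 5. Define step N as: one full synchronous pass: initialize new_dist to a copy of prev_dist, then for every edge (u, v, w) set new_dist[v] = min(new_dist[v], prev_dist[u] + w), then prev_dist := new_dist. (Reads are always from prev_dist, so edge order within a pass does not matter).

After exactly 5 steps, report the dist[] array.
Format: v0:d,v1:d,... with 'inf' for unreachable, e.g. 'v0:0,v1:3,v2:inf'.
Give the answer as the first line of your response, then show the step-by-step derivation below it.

v0:57,v1:22,v2:41,v3:inf,v4:4,v5:0

step 1: dist = v0:inf,v1:inf,v2:inf,v3:inf,v4:4,v5:0
step 2: dist = v0:inf,v1:22,v2:inf,v3:inf,v4:4,v5:0
step 3: dist = v0:inf,v1:22,v2:41,v3:inf,v4:4,v5:0
step 4: dist = v0:57,v1:22,v2:41,v3:inf,v4:4,v5:0
step 5: dist = v0:57,v1:22,v2:41,v3:inf,v4:4,v5:0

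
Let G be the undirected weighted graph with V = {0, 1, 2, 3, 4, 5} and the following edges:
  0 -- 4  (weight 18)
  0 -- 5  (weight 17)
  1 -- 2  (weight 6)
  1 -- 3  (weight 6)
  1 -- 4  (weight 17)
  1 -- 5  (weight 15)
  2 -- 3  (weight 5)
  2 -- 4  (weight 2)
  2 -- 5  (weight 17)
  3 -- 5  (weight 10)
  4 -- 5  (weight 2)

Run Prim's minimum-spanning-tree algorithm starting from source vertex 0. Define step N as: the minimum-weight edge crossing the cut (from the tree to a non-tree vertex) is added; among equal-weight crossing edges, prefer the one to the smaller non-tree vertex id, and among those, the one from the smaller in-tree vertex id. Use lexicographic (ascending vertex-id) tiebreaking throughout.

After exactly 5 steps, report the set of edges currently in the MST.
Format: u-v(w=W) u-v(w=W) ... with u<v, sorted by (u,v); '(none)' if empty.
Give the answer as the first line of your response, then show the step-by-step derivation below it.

0-5(w=17) 1-2(w=6) 2-3(w=5) 2-4(w=2) 4-5(w=2)

step 1: add edge 0-5 (w=17); MST = {0-5(w=17)}
step 2: add edge 4-5 (w=2); MST = {0-5(w=17) 4-5(w=2)}
step 3: add edge 2-4 (w=2); MST = {0-5(w=17) 2-4(w=2) 4-5(w=2)}
step 4: add edge 2-3 (w=5); MST = {0-5(w=17) 2-3(w=5) 2-4(w=2) 4-5(w=2)}
step 5: add edge 1-2 (w=6); MST = {0-5(w=17) 1-2(w=6) 2-3(w=5) 2-4(w=2) 4-5(w=2)}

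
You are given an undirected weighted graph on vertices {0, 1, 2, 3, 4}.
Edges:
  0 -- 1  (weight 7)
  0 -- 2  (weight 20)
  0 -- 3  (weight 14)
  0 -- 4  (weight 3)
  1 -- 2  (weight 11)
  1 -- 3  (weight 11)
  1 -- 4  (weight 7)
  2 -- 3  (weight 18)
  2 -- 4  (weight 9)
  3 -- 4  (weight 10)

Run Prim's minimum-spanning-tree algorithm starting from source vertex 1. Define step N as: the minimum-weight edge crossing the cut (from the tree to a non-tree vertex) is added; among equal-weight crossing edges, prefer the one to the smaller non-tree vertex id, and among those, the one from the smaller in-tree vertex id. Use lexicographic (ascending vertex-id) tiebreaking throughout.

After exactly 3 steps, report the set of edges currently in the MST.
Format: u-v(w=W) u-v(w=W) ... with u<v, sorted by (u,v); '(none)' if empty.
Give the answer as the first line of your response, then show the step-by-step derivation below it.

0-1(w=7) 0-4(w=3) 2-4(w=9)

step 1: add edge 0-1 (w=7); MST = {0-1(w=7)}
step 2: add edge 0-4 (w=3); MST = {0-1(w=7) 0-4(w=3)}
step 3: add edge 2-4 (w=9); MST = {0-1(w=7) 0-4(w=3) 2-4(w=9)}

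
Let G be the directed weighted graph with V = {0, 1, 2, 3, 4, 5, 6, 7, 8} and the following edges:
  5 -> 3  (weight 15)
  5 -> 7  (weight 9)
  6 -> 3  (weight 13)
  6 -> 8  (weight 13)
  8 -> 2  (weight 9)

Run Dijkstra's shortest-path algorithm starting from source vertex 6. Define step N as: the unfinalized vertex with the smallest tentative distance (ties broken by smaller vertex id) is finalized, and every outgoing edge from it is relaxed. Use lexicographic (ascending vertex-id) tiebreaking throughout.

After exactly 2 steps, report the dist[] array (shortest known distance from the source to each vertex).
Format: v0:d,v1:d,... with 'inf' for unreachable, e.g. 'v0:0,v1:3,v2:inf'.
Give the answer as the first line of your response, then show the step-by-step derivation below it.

v0:inf,v1:inf,v2:inf,v3:13,v4:inf,v5:inf,v6:0,v7:inf,v8:13

step 1: dist = v0:inf,v1:inf,v2:inf,v3:13,v4:inf,v5:inf,v6:0,v7:inf,v8:13
step 2: dist = v0:inf,v1:inf,v2:inf,v3:13,v4:inf,v5:inf,v6:0,v7:inf,v8:13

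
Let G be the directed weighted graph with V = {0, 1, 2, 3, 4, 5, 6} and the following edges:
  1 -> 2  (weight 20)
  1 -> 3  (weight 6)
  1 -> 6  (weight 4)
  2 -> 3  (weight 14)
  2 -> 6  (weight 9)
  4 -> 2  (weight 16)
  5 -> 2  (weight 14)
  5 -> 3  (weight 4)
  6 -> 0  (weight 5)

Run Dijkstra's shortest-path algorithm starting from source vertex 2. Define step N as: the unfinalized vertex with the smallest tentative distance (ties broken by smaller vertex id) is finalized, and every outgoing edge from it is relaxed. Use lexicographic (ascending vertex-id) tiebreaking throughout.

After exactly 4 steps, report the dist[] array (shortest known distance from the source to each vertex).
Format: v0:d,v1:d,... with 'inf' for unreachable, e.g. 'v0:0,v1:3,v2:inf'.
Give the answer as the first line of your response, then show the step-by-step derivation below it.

v0:14,v1:inf,v2:0,v3:14,v4:inf,v5:inf,v6:9

step 1: dist = v0:inf,v1:inf,v2:0,v3:14,v4:inf,v5:inf,v6:9
step 2: dist = v0:14,v1:inf,v2:0,v3:14,v4:inf,v5:inf,v6:9
step 3: dist = v0:14,v1:inf,v2:0,v3:14,v4:inf,v5:inf,v6:9
step 4: dist = v0:14,v1:inf,v2:0,v3:14,v4:inf,v5:inf,v6:9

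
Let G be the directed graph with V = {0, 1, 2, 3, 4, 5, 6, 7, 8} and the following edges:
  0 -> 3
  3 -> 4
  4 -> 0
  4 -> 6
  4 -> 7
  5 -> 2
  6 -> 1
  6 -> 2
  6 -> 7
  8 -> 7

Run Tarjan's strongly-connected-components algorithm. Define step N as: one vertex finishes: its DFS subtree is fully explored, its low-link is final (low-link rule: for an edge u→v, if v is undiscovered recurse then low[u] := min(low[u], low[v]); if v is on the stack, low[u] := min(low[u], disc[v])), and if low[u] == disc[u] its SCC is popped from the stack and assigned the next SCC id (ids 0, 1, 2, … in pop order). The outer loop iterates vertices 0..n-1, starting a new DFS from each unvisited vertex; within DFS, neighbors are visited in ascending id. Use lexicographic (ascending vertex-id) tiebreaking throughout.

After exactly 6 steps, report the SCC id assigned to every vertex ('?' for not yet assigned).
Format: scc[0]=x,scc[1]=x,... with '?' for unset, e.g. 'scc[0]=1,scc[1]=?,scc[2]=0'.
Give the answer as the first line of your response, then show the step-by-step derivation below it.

scc[0]=?,scc[1]=0,scc[2]=1,scc[3]=?,scc[4]=?,scc[5]=?,scc[6]=3,scc[7]=2,scc[8]=?

step 1: low=(low[0]=0,low[1]=4,low[2]=?,low[3]=1,low[4]=0,low[5]=?,low[6]=3,low[7]=?,low[8]=?); scc=(scc[0]=?,scc[1]=0,scc[2]=?,scc[3]=?,scc[4]=?,scc[5]=?,scc[6]=?,scc[7]=?,scc[8]=?)
step 2: low=(low[0]=0,low[1]=4,low[2]=5,low[3]=1,low[4]=0,low[5]=?,low[6]=3,low[7]=?,low[8]=?); scc=(scc[0]=?,scc[1]=0,scc[2]=1,scc[3]=?,scc[4]=?,scc[5]=?,scc[6]=?,scc[7]=?,scc[8]=?)
step 3: low=(low[0]=0,low[1]=4,low[2]=5,low[3]=1,low[4]=0,low[5]=?,low[6]=3,low[7]=6,low[8]=?); scc=(scc[0]=?,scc[1]=0,scc[2]=1,scc[3]=?,scc[4]=?,scc[5]=?,scc[6]=?,scc[7]=2,scc[8]=?)
step 4: low=(low[0]=0,low[1]=4,low[2]=5,low[3]=1,low[4]=0,low[5]=?,low[6]=3,low[7]=6,low[8]=?); scc=(scc[0]=?,scc[1]=0,scc[2]=1,scc[3]=?,scc[4]=?,scc[5]=?,scc[6]=3,scc[7]=2,scc[8]=?)
step 5: low=(low[0]=0,low[1]=4,low[2]=5,low[3]=1,low[4]=0,low[5]=?,low[6]=3,low[7]=6,low[8]=?); scc=(scc[0]=?,scc[1]=0,scc[2]=1,scc[3]=?,scc[4]=?,scc[5]=?,scc[6]=3,scc[7]=2,scc[8]=?)
step 6: low=(low[0]=0,low[1]=4,low[2]=5,low[3]=0,low[4]=0,low[5]=?,low[6]=3,low[7]=6,low[8]=?); scc=(scc[0]=?,scc[1]=0,scc[2]=1,scc[3]=?,scc[4]=?,scc[5]=?,scc[6]=3,scc[7]=2,scc[8]=?)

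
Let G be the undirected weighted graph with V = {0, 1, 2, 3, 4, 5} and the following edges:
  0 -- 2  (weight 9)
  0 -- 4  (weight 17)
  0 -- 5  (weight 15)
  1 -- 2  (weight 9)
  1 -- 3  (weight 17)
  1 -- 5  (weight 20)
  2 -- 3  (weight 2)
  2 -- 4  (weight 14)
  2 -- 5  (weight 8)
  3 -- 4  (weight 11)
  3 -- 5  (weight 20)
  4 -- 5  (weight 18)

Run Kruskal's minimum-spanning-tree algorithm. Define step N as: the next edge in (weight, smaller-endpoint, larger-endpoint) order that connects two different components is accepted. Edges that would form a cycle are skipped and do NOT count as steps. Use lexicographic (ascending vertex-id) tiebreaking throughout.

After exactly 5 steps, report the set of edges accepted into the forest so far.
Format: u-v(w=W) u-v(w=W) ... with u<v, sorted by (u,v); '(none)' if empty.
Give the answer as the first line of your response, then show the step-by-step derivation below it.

0-2(w=9) 1-2(w=9) 2-3(w=2) 2-5(w=8) 3-4(w=11)

step 1: add edge 2-3 (w=2); MST = {2-3(w=2)}
step 2: add edge 2-5 (w=8); MST = {2-3(w=2) 2-5(w=8)}
step 3: add edge 0-2 (w=9); MST = {0-2(w=9) 2-3(w=2) 2-5(w=8)}
step 4: add edge 1-2 (w=9); MST = {0-2(w=9) 1-2(w=9) 2-3(w=2) 2-5(w=8)}
step 5: add edge 3-4 (w=11); MST = {0-2(w=9) 1-2(w=9) 2-3(w=2) 2-5(w=8) 3-4(w=11)}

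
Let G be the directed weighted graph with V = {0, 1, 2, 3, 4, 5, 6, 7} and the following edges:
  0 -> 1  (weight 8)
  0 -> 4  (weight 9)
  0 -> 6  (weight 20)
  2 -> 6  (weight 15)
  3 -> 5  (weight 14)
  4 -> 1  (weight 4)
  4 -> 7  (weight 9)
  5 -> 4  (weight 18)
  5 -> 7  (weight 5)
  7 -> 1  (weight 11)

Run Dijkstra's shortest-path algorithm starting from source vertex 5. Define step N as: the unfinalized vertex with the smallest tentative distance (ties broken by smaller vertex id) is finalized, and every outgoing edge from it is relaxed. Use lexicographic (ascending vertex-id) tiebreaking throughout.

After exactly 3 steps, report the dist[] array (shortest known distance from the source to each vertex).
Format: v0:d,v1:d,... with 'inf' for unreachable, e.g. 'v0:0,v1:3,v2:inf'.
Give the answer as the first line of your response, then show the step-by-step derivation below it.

v0:inf,v1:16,v2:inf,v3:inf,v4:18,v5:0,v6:inf,v7:5

step 1: dist = v0:inf,v1:inf,v2:inf,v3:inf,v4:18,v5:0,v6:inf,v7:5
step 2: dist = v0:inf,v1:16,v2:inf,v3:inf,v4:18,v5:0,v6:inf,v7:5
step 3: dist = v0:inf,v1:16,v2:inf,v3:inf,v4:18,v5:0,v6:inf,v7:5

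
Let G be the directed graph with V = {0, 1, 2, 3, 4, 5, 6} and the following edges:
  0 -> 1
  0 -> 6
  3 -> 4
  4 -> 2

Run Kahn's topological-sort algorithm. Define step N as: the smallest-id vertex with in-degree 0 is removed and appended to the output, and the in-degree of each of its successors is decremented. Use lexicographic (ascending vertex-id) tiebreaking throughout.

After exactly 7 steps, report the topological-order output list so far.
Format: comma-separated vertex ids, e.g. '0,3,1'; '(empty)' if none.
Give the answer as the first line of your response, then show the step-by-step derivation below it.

0,1,3,4,2,5,6

step 1: output 0; order=[0]; indeg=(0,0,1,0,1,0,0)
step 2: output 1; order=[0,1]; indeg=(0,0,1,0,1,0,0)
step 3: output 3; order=[0,1,3]; indeg=(0,0,1,0,0,0,0)
step 4: output 4; order=[0,1,3,4]; indeg=(0,0,0,0,0,0,0)
step 5: output 2; order=[0,1,3,4,2]; indeg=(0,0,0,0,0,0,0)
step 6: output 5; order=[0,1,3,4,2,5]; indeg=(0,0,0,0,0,0,0)
step 7: output 6; order=[0,1,3,4,2,5,6]; indeg=(0,0,0,0,0,0,0)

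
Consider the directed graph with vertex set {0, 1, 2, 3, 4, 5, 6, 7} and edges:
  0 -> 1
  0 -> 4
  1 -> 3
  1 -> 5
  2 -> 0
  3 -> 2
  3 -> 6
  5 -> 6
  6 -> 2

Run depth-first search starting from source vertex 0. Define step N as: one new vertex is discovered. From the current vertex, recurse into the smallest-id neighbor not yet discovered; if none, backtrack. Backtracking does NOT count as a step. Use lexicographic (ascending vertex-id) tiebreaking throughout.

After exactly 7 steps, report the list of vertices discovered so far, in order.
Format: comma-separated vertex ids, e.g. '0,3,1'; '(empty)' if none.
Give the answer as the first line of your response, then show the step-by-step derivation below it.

0,1,3,2,6,5,4

step 1: discover 0; path=0; order=0
step 2: discover 1; path=0>1; order=0,1
step 3: discover 3; path=0>1>3; order=0,1,3
step 4: discover 2; path=0>1>3>2; order=0,1,3,2
step 5: discover 6; path=0>1>3>6; order=0,1,3,2,6
step 6: discover 5; path=0>1>5; order=0,1,3,2,6,5
step 7: discover 4; path=0>4; order=0,1,3,2,6,5,4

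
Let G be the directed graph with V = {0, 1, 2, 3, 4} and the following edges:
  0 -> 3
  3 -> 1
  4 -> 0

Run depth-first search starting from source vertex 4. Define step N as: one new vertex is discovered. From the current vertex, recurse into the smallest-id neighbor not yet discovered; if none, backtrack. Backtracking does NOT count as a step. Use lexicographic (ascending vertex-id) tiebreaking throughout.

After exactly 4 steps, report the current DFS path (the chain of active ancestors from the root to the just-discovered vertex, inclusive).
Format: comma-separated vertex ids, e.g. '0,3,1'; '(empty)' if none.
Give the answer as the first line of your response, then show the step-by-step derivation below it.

4,0,3,1

step 1: discover 4; path=4; order=4
step 2: discover 0; path=4>0; order=4,0
step 3: discover 3; path=4>0>3; order=4,0,3
step 4: discover 1; path=4>0>3>1; order=4,0,3,1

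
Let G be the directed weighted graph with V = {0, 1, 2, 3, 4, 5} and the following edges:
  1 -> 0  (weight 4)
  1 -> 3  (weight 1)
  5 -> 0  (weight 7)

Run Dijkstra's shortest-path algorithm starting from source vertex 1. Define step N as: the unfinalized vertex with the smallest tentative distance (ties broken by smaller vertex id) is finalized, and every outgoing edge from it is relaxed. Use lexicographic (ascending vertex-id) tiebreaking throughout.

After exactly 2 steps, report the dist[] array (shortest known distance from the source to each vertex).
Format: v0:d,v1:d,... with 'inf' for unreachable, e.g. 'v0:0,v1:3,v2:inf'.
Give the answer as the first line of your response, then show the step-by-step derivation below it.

v0:4,v1:0,v2:inf,v3:1,v4:inf,v5:inf

step 1: dist = v0:4,v1:0,v2:inf,v3:1,v4:inf,v5:inf
step 2: dist = v0:4,v1:0,v2:inf,v3:1,v4:inf,v5:inf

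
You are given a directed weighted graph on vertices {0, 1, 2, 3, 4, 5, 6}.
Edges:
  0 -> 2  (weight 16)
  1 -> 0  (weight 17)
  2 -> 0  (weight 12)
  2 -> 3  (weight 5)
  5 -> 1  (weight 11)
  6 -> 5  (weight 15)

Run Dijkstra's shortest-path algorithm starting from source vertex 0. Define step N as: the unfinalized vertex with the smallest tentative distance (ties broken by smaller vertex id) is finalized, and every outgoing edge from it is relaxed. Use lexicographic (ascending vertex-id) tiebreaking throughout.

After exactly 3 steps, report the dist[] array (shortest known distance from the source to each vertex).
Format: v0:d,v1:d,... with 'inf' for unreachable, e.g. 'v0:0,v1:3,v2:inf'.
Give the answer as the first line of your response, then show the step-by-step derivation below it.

v0:0,v1:inf,v2:16,v3:21,v4:inf,v5:inf,v6:inf

step 1: dist = v0:0,v1:inf,v2:16,v3:inf,v4:inf,v5:inf,v6:inf
step 2: dist = v0:0,v1:inf,v2:16,v3:21,v4:inf,v5:inf,v6:inf
step 3: dist = v0:0,v1:inf,v2:16,v3:21,v4:inf,v5:inf,v6:inf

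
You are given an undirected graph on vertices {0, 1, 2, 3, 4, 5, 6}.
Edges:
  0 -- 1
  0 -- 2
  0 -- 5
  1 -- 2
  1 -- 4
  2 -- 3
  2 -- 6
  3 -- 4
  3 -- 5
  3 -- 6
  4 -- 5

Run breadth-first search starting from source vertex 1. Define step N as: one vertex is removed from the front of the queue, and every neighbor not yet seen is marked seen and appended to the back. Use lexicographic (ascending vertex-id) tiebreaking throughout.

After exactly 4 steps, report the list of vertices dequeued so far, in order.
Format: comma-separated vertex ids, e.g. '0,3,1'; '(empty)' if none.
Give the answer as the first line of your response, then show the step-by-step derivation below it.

1,0,2,4

step 1: dequeue 1; queue=[0,2,4]; order=1
step 2: dequeue 0; queue=[2,4,5]; order=1,0
step 3: dequeue 2; queue=[4,5,3,6]; order=1,0,2
step 4: dequeue 4; queue=[5,3,6]; order=1,0,2,4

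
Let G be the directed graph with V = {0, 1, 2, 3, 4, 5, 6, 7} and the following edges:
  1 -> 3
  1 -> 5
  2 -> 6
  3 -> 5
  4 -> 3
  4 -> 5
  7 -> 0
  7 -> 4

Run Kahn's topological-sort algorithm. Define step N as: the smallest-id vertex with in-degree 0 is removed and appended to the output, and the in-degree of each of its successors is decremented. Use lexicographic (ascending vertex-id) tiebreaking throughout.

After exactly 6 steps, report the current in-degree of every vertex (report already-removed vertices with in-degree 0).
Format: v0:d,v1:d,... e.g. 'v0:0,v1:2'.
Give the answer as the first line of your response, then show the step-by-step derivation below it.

v0:0,v1:0,v2:0,v3:0,v4:0,v5:1,v6:0,v7:0

step 1: output 1; order=[1]; indeg=(1,0,0,1,1,2,1,0)
step 2: output 2; order=[1,2]; indeg=(1,0,0,1,1,2,0,0)
step 3: output 6; order=[1,2,6]; indeg=(1,0,0,1,1,2,0,0)
step 4: output 7; order=[1,2,6,7]; indeg=(0,0,0,1,0,2,0,0)
step 5: output 0; order=[1,2,6,7,0]; indeg=(0,0,0,1,0,2,0,0)
step 6: output 4; order=[1,2,6,7,0,4]; indeg=(0,0,0,0,0,1,0,0)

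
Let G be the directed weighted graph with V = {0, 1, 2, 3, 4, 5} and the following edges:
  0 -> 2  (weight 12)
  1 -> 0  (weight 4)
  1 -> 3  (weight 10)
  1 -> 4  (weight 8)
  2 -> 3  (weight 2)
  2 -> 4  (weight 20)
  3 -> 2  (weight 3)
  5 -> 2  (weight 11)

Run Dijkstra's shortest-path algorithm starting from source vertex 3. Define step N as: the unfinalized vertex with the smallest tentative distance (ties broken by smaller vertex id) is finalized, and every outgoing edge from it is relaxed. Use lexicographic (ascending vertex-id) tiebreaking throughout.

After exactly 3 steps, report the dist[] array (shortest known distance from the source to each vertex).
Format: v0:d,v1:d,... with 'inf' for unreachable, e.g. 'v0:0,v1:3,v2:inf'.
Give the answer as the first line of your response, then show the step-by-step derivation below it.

v0:inf,v1:inf,v2:3,v3:0,v4:23,v5:inf

step 1: dist = v0:inf,v1:inf,v2:3,v3:0,v4:inf,v5:inf
step 2: dist = v0:inf,v1:inf,v2:3,v3:0,v4:23,v5:inf
step 3: dist = v0:inf,v1:inf,v2:3,v3:0,v4:23,v5:inf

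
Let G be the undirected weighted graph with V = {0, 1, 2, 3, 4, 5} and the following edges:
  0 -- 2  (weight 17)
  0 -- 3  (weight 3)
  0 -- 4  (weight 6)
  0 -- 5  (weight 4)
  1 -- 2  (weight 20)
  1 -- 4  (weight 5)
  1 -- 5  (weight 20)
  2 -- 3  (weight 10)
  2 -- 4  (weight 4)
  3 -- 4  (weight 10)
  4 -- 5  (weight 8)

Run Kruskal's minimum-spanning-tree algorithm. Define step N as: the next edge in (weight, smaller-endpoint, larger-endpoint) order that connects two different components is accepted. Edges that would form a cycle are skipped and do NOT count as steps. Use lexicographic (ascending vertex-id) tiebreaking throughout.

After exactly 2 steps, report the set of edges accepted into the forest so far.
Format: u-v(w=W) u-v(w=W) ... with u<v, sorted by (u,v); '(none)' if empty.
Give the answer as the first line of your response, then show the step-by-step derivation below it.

0-3(w=3) 0-5(w=4)

step 1: add edge 0-3 (w=3); MST = {0-3(w=3)}
step 2: add edge 0-5 (w=4); MST = {0-3(w=3) 0-5(w=4)}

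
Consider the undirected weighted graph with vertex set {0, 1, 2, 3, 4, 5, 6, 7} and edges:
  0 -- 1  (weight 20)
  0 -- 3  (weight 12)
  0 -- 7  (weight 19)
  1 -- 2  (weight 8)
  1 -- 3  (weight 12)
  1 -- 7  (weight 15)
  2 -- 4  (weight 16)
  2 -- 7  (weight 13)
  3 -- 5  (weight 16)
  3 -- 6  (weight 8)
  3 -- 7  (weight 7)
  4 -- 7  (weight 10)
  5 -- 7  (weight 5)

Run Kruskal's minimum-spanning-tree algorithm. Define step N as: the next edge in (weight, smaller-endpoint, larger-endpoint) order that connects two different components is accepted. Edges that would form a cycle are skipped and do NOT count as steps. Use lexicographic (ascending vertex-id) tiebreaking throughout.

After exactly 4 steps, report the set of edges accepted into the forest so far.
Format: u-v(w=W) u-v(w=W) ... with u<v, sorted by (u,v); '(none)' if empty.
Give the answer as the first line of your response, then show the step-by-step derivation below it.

1-2(w=8) 3-6(w=8) 3-7(w=7) 5-7(w=5)

step 1: add edge 5-7 (w=5); MST = {5-7(w=5)}
step 2: add edge 3-7 (w=7); MST = {3-7(w=7) 5-7(w=5)}
step 3: add edge 1-2 (w=8); MST = {1-2(w=8) 3-7(w=7) 5-7(w=5)}
step 4: add edge 3-6 (w=8); MST = {1-2(w=8) 3-6(w=8) 3-7(w=7) 5-7(w=5)}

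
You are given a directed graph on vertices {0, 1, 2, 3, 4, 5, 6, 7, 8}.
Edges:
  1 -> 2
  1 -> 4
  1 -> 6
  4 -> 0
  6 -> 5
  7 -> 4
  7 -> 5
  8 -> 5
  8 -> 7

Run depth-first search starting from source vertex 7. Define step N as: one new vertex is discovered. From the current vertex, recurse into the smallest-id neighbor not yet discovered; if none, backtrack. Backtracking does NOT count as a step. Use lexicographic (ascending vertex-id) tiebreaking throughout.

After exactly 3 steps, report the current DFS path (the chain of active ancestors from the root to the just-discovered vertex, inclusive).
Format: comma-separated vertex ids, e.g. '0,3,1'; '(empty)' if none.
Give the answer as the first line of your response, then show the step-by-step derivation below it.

7,4,0

step 1: discover 7; path=7; order=7
step 2: discover 4; path=7>4; order=7,4
step 3: discover 0; path=7>4>0; order=7,4,0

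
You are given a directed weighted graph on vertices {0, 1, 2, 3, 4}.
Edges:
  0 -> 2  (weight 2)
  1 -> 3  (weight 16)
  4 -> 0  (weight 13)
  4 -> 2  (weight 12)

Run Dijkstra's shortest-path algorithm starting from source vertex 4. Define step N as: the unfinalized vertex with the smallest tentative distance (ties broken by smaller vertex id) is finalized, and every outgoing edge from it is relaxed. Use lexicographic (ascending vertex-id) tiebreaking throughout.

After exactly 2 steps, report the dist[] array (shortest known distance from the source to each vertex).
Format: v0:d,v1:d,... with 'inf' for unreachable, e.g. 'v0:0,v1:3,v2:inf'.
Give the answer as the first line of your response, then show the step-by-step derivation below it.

v0:13,v1:inf,v2:12,v3:inf,v4:0

step 1: dist = v0:13,v1:inf,v2:12,v3:inf,v4:0
step 2: dist = v0:13,v1:inf,v2:12,v3:inf,v4:0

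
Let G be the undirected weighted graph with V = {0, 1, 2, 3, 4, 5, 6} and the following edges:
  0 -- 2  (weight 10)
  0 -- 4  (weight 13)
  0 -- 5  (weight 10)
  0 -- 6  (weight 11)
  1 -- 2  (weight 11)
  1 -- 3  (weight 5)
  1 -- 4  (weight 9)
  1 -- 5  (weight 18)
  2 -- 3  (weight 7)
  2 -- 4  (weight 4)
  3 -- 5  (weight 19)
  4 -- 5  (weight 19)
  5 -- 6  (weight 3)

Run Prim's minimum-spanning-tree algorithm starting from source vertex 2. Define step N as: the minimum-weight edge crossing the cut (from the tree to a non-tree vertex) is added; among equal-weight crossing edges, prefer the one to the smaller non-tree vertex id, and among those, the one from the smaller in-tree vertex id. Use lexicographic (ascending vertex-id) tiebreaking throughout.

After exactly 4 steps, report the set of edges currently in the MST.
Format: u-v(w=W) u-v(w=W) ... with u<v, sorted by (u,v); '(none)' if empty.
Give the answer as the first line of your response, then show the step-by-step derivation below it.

0-2(w=10) 1-3(w=5) 2-3(w=7) 2-4(w=4)

step 1: add edge 2-4 (w=4); MST = {2-4(w=4)}
step 2: add edge 2-3 (w=7); MST = {2-3(w=7) 2-4(w=4)}
step 3: add edge 1-3 (w=5); MST = {1-3(w=5) 2-3(w=7) 2-4(w=4)}
step 4: add edge 0-2 (w=10); MST = {0-2(w=10) 1-3(w=5) 2-3(w=7) 2-4(w=4)}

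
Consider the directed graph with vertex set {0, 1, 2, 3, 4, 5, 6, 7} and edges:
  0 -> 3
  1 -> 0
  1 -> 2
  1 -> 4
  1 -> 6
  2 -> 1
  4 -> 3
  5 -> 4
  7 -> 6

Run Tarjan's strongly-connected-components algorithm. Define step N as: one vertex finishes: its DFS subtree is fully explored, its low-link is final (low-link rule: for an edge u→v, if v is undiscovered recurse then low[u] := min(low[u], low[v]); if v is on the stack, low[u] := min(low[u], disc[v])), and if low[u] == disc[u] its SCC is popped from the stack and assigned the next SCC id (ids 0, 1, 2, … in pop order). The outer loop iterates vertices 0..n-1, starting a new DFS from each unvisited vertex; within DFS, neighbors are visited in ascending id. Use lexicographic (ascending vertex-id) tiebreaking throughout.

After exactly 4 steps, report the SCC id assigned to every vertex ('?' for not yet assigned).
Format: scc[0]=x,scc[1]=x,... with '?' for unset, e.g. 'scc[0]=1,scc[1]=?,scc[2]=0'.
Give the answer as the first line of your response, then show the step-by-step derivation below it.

scc[0]=1,scc[1]=?,scc[2]=?,scc[3]=0,scc[4]=2,scc[5]=?,scc[6]=?,scc[7]=?

step 1: low=(low[0]=0,low[1]=?,low[2]=?,low[3]=1,low[4]=?,low[5]=?,low[6]=?,low[7]=?); scc=(scc[0]=?,scc[1]=?,scc[2]=?,scc[3]=0,scc[4]=?,scc[5]=?,scc[6]=?,scc[7]=?)
step 2: low=(low[0]=0,low[1]=?,low[2]=?,low[3]=1,low[4]=?,low[5]=?,low[6]=?,low[7]=?); scc=(scc[0]=1,scc[1]=?,scc[2]=?,scc[3]=0,scc[4]=?,scc[5]=?,scc[6]=?,scc[7]=?)
step 3: low=(low[0]=0,low[1]=2,low[2]=2,low[3]=1,low[4]=?,low[5]=?,low[6]=?,low[7]=?); scc=(scc[0]=1,scc[1]=?,scc[2]=?,scc[3]=0,scc[4]=?,scc[5]=?,scc[6]=?,scc[7]=?)
step 4: low=(low[0]=0,low[1]=2,low[2]=2,low[3]=1,low[4]=4,low[5]=?,low[6]=?,low[7]=?); scc=(scc[0]=1,scc[1]=?,scc[2]=?,scc[3]=0,scc[4]=2,scc[5]=?,scc[6]=?,scc[7]=?)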